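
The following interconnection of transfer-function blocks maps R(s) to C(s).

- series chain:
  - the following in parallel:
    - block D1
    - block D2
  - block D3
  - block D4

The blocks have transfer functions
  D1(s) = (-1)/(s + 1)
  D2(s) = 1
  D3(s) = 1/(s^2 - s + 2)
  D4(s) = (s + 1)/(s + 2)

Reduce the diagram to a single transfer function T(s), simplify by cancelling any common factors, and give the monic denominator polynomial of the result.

Reducing step by step:

Step 1 - parallel reduction of D1, D2 -> s/(s + 1)
Step 2 - reduce the series chain (D1+D2), D3, D4 -> s/(s^3 + s^2 + 4)
The result of step 2 is T(s) in lowest terms. Its denominator already has leading coefficient 1, so it is monic as it stands.

Answer: s^3 + s^2 + 4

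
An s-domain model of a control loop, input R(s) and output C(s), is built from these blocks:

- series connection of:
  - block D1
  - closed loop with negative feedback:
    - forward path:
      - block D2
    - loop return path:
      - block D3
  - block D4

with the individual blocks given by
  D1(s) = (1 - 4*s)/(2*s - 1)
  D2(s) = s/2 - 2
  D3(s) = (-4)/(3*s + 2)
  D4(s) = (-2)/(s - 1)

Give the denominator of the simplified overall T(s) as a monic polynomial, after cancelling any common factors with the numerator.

Step 1. collapse the loop (D2 forward, D3 return) gives (3*s^2 - 10*s - 8)/(2*s + 20)
Step 2. multiply D1, [D2/(1+D2*D3)], D4 (series) gives (12*s^3 - 43*s^2 - 22*s + 8)/(2*s^3 + 17*s^2 - 29*s + 10)
Step 2 gives the fully reduced T(s), with no common factor left to cancel. The denominator's leading coefficient is 2, so divide each of its coefficients by 2 to get the monic form.

Therefore the answer is s^3 + 17*s^2/2 - 29*s/2 + 5.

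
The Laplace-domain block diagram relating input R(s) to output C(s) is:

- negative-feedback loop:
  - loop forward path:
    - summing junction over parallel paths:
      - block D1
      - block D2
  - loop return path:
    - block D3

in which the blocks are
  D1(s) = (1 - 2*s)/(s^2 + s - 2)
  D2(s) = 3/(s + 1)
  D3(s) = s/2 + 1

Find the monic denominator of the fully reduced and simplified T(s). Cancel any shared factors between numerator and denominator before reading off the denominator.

Reducing step by step:

[1] add D1, D2 (parallel), giving (s^2 + 2*s - 5)/(s^3 + 2*s^2 - s - 2)
[2] close the feedback loop around (D1+D2), D3, giving (2*s^2 + 4*s - 10)/(3*s^3 + 8*s^2 - 3*s - 14)
The result of step 2 is T(s) in lowest terms. Its denominator has leading coefficient 3; dividing the denominator through by 3 makes it monic.

Answer: s^3 + 8*s^2/3 - s - 14/3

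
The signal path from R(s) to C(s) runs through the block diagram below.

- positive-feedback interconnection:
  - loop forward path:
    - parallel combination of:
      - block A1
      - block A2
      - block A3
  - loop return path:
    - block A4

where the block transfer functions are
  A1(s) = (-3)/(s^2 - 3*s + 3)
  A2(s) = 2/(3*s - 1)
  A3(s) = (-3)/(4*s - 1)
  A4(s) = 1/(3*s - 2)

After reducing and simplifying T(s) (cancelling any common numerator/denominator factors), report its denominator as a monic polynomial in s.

Answer: s^5 - 17*s^4/4 + 29*s^3/4 - 13*s^2/3 + 7*s/6 - 1/6

Working:
(1) reduce the parallel group A1, A2, A3 = (-s^3 - 32*s^2 + 15*s)/(12*s^4 - 43*s^3 + 58*s^2 - 24*s + 3)
(2) feedback reduction of (A1+A2+A3), A4 = (-3*s^4 - 94*s^3 + 109*s^2 - 30*s)/(36*s^5 - 153*s^4 + 261*s^3 - 156*s^2 + 42*s - 6)
The result of step 2 is T(s) in lowest terms. Its denominator has leading coefficient 36; dividing the denominator through by 36 makes it monic.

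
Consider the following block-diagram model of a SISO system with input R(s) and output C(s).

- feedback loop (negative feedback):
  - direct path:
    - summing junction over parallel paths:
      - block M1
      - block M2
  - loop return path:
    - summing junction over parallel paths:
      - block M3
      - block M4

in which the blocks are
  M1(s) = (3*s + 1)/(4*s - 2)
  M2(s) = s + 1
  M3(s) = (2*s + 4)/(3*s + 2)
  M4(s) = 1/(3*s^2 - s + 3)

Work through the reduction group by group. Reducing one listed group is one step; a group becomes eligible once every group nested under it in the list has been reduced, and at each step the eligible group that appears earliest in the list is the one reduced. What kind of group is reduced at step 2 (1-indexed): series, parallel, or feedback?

Reducing step by step:

(1) combine M1, M2 in parallel
(2) combine M3, M4 in parallel
(3) feedback reduction of (M1+M2), (M3+M4)
The group at step 2 is a parallel group.

Answer: parallel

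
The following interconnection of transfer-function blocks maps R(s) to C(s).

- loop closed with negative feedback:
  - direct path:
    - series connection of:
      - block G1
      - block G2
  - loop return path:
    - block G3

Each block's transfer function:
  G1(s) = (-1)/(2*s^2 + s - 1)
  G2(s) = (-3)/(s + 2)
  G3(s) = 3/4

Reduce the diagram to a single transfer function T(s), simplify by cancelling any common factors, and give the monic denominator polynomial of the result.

Step 1 - combine G1, G2 in series = 3/(2*s^3 + 5*s^2 + s - 2)
Step 2 - collapse the loop ((G1*G2) forward, G3 return) = 12/(8*s^3 + 20*s^2 + 4*s + 1)
Step 2 gives the fully reduced T(s), with no common factor left to cancel. The denominator's leading coefficient is 8, so divide each of its coefficients by 8 to get the monic form.

Answer: s^3 + 5*s^2/2 + s/2 + 1/8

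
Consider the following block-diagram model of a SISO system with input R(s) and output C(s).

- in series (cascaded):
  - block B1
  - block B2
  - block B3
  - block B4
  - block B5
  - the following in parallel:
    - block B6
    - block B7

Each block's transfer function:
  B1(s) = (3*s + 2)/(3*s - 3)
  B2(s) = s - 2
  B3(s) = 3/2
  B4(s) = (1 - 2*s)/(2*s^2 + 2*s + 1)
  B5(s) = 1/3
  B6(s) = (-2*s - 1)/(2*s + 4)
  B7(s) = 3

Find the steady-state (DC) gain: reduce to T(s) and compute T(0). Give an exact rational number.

Answer: 11/6

Working:
[1] combine B6, B7 in parallel: (4*s + 11)/(2*s + 4)
[2] series reduction of B1, B2, B3, B4, B5, (B6+B7): (-24*s^4 - 22*s^3 + 137*s^2 + 28*s - 44)/(24*s^4 + 48*s^3 - 12*s^2 - 36*s - 24)
That last expression is T(s); at s = 0 only the constant terms survive, so T(0) = -44/(-24) = 11/6.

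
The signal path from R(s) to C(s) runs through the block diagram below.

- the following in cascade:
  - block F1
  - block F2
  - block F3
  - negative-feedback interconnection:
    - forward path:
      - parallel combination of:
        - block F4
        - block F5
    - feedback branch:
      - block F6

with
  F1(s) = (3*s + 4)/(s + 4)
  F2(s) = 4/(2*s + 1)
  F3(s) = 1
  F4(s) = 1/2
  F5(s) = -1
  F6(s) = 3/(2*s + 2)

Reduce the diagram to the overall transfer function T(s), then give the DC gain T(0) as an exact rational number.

Reducing step by step:

(1) parallel reduction of F4, F5 gives (-1)/2
(2) collapse the loop ((F4+F5) forward, F6 return) gives (-2*s - 2)/(4*s + 1)
(3) cascade F1, F2, F3, [(F4+F5)/(1+(F4+F5)*F6)] gives (-24*s^2 - 56*s - 32)/(8*s^3 + 38*s^2 + 25*s + 4)
DC gain: substitute s = 0 into T(s) from step 3: T(0) = -32/4 = -8.

Answer: -8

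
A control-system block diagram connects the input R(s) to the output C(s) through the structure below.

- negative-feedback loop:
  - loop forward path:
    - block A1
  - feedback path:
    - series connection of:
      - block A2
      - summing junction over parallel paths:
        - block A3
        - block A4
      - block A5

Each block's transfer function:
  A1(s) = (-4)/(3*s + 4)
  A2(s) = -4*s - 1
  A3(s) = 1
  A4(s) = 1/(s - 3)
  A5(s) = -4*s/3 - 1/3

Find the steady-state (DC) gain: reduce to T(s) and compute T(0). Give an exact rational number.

First reduce the diagram to T(s).

Step 1 - reduce the parallel group A3, A4, giving (s - 2)/(s - 3)
Step 2 - multiply A2, (A3+A4), A5 (series), giving (16*s^3 - 24*s^2 - 15*s - 2)/(3*s - 9)
Step 3 - collapse the loop (A1 forward, (A2*(A3+A4)*A5) return), giving (12*s - 36)/(64*s^3 - 105*s^2 - 45*s + 28)
DC gain: substitute s = 0 into T(s) from step 3: T(0) = -36/28 = -9/7.

Answer: -9/7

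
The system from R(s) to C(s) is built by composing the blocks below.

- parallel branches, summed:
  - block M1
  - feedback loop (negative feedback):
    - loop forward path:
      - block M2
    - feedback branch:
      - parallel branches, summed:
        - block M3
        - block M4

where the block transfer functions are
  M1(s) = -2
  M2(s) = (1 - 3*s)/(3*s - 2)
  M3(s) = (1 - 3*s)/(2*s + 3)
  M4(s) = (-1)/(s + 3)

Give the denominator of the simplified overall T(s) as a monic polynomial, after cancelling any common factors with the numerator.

Step 1. reduce the parallel group M3, M4 = (-3*s^2 - 10*s)/(2*s^2 + 9*s + 9)
Step 2. collapse the loop (M2 forward, (M3+M4) return) = (-6*s^3 - 25*s^2 - 18*s + 9)/(15*s^3 + 50*s^2 - s - 18)
Step 3. parallel reduction of M1, [M2/(1+M2*(M3+M4))] = (-36*s^3 - 125*s^2 - 16*s + 45)/(15*s^3 + 50*s^2 - s - 18)
No further cancellation is possible in the step-3 result, so that is T(s). Its denominator becomes monic after dividing by the leading coefficient 15.

Therefore the answer is s^3 + 10*s^2/3 - s/15 - 6/5.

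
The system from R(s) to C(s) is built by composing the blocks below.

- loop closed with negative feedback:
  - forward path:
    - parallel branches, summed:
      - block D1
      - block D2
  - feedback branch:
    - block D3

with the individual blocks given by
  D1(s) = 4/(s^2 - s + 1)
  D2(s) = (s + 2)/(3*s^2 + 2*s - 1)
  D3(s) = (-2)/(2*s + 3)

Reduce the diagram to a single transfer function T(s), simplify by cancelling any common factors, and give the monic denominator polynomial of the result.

Step 1. add D1, D2 (parallel) -> (s^3 + 13*s^2 + 7*s - 2)/(3*s^4 - s^3 + 3*s - 1)
Step 2. reduce the feedback loop with forward (D1+D2) and return D3 -> (2*s^4 + 29*s^3 + 53*s^2 + 17*s - 6)/(6*s^5 + 7*s^4 - 5*s^3 - 20*s^2 - 7*s + 1)
Step 2 gives the fully reduced T(s), with no common factor left to cancel. The denominator's leading coefficient is 6, so divide each of its coefficients by 6 to get the monic form.

Therefore the answer is s^5 + 7*s^4/6 - 5*s^3/6 - 10*s^2/3 - 7*s/6 + 1/6.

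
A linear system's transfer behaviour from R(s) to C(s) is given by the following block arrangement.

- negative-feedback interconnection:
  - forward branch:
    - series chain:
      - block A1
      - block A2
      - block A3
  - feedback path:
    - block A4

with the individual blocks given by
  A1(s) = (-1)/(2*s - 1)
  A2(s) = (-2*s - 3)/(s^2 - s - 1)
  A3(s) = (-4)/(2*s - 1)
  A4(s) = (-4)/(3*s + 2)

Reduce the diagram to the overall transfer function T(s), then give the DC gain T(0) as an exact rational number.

Step 1 - reduce the series chain A1, A2, A3 -> (-8*s - 12)/(4*s^4 - 8*s^3 + s^2 + 3*s - 1)
Step 2 - close the feedback loop around (A1*A2*A3), A4 -> (-24*s^2 - 52*s - 24)/(12*s^5 - 16*s^4 - 13*s^3 + 11*s^2 + 35*s + 46)
Step 2 gives the overall T(s). Then T(0) = -24/46 = -12/23.

Final answer: -12/23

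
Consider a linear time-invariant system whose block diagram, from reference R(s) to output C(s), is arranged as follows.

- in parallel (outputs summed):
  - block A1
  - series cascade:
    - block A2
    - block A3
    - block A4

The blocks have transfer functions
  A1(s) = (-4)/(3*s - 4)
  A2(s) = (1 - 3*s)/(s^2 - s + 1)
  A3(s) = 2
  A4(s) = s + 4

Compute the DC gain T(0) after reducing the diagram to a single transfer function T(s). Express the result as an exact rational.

1. series reduction of A2, A3, A4; result (-6*s^2 - 22*s + 8)/(s^2 - s + 1)
2. sum the parallel branches A1, (A2*A3*A4); result (-18*s^3 - 46*s^2 + 116*s - 36)/(3*s^3 - 7*s^2 + 7*s - 4)
The step-2 result is T(s). Setting s = 0: T(0) = -36/(-4) = 9.

Hence the answer: 9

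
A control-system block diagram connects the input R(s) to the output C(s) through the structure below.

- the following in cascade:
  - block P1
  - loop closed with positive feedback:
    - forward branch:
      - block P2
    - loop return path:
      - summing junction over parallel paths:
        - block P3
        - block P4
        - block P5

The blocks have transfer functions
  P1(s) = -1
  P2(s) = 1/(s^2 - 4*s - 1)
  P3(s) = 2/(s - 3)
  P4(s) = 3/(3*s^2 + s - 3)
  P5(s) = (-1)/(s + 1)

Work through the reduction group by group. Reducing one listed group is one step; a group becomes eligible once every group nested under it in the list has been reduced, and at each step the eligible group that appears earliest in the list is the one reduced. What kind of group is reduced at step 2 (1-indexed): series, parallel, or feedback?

Answer: feedback

Working:
(1) sum the parallel branches P3, P4, P5
(2) apply the feedback formula to P2, (P3+P4+P5)
(3) series reduction of P1, [P2/(1-P2*(P3+P4+P5))]
The group at step 2 is a feedback group.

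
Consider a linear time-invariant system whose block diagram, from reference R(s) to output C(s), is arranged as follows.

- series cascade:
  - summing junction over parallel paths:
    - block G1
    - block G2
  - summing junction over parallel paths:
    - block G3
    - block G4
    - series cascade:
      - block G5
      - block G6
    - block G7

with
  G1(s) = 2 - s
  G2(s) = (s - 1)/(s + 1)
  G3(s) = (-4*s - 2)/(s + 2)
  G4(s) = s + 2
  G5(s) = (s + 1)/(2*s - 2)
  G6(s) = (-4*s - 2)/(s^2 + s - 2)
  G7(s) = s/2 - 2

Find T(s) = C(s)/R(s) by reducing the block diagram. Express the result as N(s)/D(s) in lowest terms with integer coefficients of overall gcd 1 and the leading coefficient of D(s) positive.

Reducing step by step:

(1) sum the parallel branches G1, G2; result (-s^2 + 2*s + 1)/(s + 1)
(2) multiply G5, G6 (series); result (-2*s^2 - 3*s - 1)/(s^3 - 3*s + 2)
(3) add G3, G4, (G5*G6), G7 (parallel); result (3*s^4 - 8*s^3 - s^2 - 6)/(2*s^3 - 6*s + 4)
(4) multiply (G1+G2), (G3+G4+(G5*G6)+G7) (series) - this is the overall T(s), already in the required normalized form

Answer: (-3*s^6 + 14*s^5 - 12*s^4 - 10*s^3 + 5*s^2 - 12*s - 6)/(2*s^4 + 2*s^3 - 6*s^2 - 2*s + 4)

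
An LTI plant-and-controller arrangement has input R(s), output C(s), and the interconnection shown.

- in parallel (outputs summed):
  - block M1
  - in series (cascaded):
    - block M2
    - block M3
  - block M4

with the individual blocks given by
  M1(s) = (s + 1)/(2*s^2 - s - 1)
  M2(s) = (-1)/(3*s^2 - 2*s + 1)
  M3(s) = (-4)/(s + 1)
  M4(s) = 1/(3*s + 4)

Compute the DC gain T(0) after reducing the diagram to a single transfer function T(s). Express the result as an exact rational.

Reducing step by step:

Step 1. combine M2, M3 in series = 4/(3*s^3 + s^2 - s + 1)
Step 2. reduce the parallel group M1, (M2*M3), M4 = (15*s^5 + 23*s^4 + 34*s^3 + 22*s^2 - 25*s - 13)/(18*s^6 + 21*s^5 - 22*s^4 - 18*s^3 + 8*s^2 - 3*s - 4)
Evaluating the step-2 result (the overall T(s)) at s = 0 gives T(0) = -13/(-4) = 13/4.

Answer: 13/4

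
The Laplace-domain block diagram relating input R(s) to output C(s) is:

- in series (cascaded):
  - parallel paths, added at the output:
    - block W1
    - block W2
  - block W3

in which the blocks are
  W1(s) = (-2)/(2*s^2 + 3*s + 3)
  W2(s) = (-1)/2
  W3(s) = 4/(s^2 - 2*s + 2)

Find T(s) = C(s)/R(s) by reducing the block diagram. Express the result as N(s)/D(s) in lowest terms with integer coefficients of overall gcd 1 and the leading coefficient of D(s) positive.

1. combine W1, W2 in parallel: (-2*s^2 - 3*s - 7)/(4*s^2 + 6*s + 6)
2. series reduction of (W1+W2), W3 - this is the overall T(s), already in the required normalized form

Answer: (-4*s^2 - 6*s - 14)/(2*s^4 - s^3 + s^2 + 6)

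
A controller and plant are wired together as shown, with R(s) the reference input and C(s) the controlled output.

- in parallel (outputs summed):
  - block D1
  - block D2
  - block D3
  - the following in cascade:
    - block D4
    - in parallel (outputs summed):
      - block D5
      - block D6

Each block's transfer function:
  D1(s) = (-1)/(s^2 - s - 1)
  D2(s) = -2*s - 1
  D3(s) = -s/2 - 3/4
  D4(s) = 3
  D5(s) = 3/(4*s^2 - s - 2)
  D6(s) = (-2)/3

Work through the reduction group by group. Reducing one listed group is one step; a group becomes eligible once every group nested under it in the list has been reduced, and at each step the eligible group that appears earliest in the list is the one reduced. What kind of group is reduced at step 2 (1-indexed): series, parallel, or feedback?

The answer is series.

Reasoning:
1. parallel reduction of D5, D6
2. series reduction of D4, (D5+D6)
3. reduce the parallel group D1, D2, D3, (D4*(D5+D6))
So the answer for step 2 is series.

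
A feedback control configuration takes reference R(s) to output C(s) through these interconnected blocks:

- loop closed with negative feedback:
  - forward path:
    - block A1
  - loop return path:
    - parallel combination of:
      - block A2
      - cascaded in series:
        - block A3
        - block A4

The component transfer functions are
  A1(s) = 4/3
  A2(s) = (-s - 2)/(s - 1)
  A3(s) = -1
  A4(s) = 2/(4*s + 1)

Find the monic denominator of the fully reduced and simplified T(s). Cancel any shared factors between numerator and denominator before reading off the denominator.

First reduce the diagram to T(s).

Step 1. cascade A3, A4; result (-2)/(4*s + 1)
Step 2. sum the parallel branches A2, (A3*A4); result (-4*s^2 - 11*s)/(4*s^2 - 3*s - 1)
Step 3. apply the feedback formula to A1, (A2+(A3*A4)); result (-16*s^2 + 12*s + 4)/(4*s^2 + 53*s + 3)
The result of step 3 is T(s) in lowest terms. Its denominator has leading coefficient 4; dividing the denominator through by 4 makes it monic.

Answer: s^2 + 53*s/4 + 3/4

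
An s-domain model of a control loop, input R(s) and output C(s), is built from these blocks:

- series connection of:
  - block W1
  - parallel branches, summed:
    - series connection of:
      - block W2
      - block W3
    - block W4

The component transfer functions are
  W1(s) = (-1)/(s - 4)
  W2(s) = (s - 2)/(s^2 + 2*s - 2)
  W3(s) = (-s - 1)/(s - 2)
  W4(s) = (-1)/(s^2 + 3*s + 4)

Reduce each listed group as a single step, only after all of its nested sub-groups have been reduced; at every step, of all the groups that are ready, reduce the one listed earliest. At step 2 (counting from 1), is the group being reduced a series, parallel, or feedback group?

Step 1 - reduce the series chain W2, W3
Step 2 - sum the parallel branches (W2*W3), W4
Step 3 - multiply W1, ((W2*W3)+W4) (series)
Step 2 collapses a parallel group.

Final answer: parallel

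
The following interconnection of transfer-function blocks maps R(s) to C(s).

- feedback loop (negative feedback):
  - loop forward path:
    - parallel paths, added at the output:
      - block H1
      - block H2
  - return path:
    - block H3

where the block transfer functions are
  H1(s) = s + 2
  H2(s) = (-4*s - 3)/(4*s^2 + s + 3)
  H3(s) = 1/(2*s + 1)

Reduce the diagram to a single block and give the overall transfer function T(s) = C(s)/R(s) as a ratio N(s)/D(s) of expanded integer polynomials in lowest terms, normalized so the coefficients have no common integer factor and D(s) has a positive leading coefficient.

First reduce the diagram to T(s).

(1) combine H1, H2 in parallel gives (4*s^3 + 9*s^2 + s + 3)/(4*s^2 + s + 3)
(2) close the feedback loop around (H1+H2), H3, giving the overall T(s)

Answer: (8*s^4 + 22*s^3 + 11*s^2 + 7*s + 3)/(12*s^3 + 15*s^2 + 8*s + 6)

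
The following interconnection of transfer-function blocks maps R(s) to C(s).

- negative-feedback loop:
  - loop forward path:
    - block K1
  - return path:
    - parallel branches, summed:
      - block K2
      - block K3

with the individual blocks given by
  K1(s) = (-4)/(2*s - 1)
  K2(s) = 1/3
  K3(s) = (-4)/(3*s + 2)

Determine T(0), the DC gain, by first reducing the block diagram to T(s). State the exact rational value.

First reduce the diagram to T(s).

[1] reduce the parallel group K2, K3, giving (3*s - 10)/(9*s + 6)
[2] apply the feedback formula to K1, (K2+K3), giving (-36*s - 24)/(18*s^2 - 9*s + 34)
DC gain: substitute s = 0 into T(s) from step 2: T(0) = -24/34 = -12/17.

Answer: -12/17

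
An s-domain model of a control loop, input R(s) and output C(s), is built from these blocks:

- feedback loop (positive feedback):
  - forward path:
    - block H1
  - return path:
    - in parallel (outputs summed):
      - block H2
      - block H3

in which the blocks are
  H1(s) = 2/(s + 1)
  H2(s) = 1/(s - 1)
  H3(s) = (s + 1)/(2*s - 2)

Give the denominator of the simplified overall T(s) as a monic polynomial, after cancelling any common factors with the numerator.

Answer: s^2 - s - 4

Working:
Step 1. sum the parallel branches H2, H3 = (s + 3)/(2*s - 2)
Step 2. feedback reduction of H1, (H2+H3) = (2*s - 2)/(s^2 - s - 4)
The result of step 2 is T(s) in lowest terms. Its denominator already has leading coefficient 1, so it is monic as it stands.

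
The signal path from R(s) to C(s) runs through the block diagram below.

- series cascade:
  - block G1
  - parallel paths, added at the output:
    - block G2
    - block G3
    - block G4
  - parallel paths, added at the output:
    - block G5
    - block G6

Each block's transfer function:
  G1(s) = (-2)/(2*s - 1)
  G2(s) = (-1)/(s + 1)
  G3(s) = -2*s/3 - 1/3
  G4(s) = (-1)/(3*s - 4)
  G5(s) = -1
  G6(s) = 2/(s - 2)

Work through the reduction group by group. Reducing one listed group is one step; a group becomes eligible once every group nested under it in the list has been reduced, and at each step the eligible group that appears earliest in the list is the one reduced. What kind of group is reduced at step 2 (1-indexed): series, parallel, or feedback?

1. reduce the parallel group G2, G3, G4
2. reduce the parallel group G5, G6
3. combine G1, (G2+G3+G4), (G5+G6) in series
At step 2 the group reduced is parallel.

Hence the answer: parallel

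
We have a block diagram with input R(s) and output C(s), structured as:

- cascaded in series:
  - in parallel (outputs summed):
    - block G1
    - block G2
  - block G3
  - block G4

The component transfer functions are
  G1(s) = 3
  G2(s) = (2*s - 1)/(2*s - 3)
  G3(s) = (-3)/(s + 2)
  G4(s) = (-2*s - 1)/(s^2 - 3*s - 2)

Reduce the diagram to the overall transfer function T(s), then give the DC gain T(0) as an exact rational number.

(1) sum the parallel branches G1, G2, giving (8*s - 10)/(2*s - 3)
(2) combine (G1+G2), G3, G4 in series, giving (48*s^2 - 36*s - 30)/(2*s^4 - 5*s^3 - 13*s^2 + 16*s + 12)
Evaluating the step-2 result (the overall T(s)) at s = 0 gives T(0) = -30/12 = -5/2.

Final answer: -5/2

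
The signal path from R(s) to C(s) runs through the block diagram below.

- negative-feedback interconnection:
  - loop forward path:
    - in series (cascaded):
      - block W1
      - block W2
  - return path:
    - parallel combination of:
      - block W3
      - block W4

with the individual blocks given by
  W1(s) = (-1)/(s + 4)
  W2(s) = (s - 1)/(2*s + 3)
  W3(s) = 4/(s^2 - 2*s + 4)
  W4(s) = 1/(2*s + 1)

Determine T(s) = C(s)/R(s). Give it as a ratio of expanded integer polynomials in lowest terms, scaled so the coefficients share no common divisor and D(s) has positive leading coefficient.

[1] combine W1, W2 in series -> (1 - s)/(2*s^2 + 11*s + 12)
[2] add W3, W4 (parallel) -> (s^2 + 6*s + 8)/(2*s^3 - 3*s^2 + 6*s + 4)
[3] reduce the feedback loop with forward (W1*W2) and return (W3+W4), giving the overall T(s)

Answer: (-2*s^4 + 5*s^3 - 9*s^2 + 2*s + 4)/(4*s^5 + 16*s^4 + 2*s^3 + 33*s^2 + 114*s + 56)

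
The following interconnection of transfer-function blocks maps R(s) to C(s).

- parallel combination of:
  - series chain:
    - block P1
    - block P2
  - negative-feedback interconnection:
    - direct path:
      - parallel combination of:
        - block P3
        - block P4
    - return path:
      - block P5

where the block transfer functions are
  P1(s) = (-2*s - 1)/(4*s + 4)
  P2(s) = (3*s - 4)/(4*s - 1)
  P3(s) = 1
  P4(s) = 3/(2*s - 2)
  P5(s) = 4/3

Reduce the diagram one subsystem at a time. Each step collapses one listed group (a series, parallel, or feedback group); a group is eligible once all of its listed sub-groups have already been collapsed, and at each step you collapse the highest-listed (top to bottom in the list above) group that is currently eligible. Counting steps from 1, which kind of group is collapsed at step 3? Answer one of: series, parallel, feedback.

(1) multiply P1, P2 (series)
(2) sum the parallel branches P3, P4
(3) collapse the loop ((P3+P4) forward, P5 return)
(4) add (P1*P2), [(P3+P4)/(1+(P3+P4)*P5)] (parallel)
The group at step 3 is a feedback group.

Hence the answer: feedback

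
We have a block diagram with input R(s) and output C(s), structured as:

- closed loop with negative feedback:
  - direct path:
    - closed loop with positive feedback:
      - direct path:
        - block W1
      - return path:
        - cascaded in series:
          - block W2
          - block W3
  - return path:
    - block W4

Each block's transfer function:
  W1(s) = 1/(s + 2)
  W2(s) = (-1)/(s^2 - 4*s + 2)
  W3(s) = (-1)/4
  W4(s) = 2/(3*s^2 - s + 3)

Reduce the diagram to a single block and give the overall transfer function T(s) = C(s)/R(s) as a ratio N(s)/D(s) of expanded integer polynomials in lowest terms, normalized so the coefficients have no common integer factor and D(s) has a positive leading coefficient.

Answer: (12*s^4 - 52*s^3 + 52*s^2 - 56*s + 24)/(12*s^5 - 28*s^4 - 52*s^3 + 53*s^2 - 119*s + 61)

Working:
1. multiply W2, W3 (series) = 1/(4*s^2 - 16*s + 8)
2. close the feedback loop around W1, (W2*W3) = (4*s^2 - 16*s + 8)/(4*s^3 - 8*s^2 - 24*s + 15)
3. apply the feedback formula to [W1/(1-W1*(W2*W3))], W4, which is the overall transfer function T(s) = C(s)/R(s) in lowest terms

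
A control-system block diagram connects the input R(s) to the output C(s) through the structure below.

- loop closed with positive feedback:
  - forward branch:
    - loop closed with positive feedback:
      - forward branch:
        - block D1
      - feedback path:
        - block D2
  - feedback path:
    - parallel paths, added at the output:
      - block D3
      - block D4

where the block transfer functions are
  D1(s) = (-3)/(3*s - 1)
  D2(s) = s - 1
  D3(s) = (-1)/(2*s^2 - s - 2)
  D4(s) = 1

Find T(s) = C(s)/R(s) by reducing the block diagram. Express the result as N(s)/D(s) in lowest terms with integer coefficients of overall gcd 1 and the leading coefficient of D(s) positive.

The answer is (-6*s^2 + 3*s + 6)/(12*s^3 - 8*s^2 - 11*s - 1).

Reasoning:
[1] feedback reduction of D1, D2: (-3)/(6*s - 4)
[2] add D3, D4 (parallel): (2*s^2 - s - 3)/(2*s^2 - s - 2)
[3] feedback reduction of [D1/(1-D1*D2)], (D3+D4); the result is T(s) itself (integer coefficients, no common factor, positive leading denominator coefficient)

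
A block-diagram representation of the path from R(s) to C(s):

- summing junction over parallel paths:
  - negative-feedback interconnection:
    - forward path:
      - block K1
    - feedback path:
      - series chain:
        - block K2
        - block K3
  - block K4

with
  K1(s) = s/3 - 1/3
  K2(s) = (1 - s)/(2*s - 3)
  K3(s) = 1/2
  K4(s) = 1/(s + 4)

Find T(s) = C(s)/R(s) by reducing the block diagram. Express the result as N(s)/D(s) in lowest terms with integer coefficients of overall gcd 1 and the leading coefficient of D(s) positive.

The answer is (-4*s^3 - 5*s^2 + 20*s - 5)/(s^3 - 10*s^2 - 37*s + 76).

Reasoning:
(1) cascade K2, K3, giving (1 - s)/(4*s - 6)
(2) reduce the feedback loop with forward K1 and return (K2*K3), giving (-4*s^2 + 10*s - 6)/(s^2 - 14*s + 19)
(3) combine [K1/(1+K1*(K2*K3))], K4 in parallel: this yields T(s), and no further normalization is needed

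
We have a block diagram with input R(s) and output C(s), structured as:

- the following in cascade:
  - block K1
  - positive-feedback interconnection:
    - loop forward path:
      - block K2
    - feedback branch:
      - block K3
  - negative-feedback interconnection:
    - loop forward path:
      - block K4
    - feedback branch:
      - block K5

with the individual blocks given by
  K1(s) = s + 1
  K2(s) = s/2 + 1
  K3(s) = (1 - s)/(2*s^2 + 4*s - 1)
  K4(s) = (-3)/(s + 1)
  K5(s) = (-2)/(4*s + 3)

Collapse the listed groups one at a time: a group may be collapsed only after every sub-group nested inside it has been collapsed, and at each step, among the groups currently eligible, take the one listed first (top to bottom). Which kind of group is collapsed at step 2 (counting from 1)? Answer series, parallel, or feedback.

The answer is feedback.

Reasoning:
[1] close the feedback loop around K2, K3
[2] apply the feedback formula to K4, K5
[3] multiply K1, [K2/(1-K2*K3)], [K4/(1+K4*K5)] (series)
At step 2 the group reduced is feedback.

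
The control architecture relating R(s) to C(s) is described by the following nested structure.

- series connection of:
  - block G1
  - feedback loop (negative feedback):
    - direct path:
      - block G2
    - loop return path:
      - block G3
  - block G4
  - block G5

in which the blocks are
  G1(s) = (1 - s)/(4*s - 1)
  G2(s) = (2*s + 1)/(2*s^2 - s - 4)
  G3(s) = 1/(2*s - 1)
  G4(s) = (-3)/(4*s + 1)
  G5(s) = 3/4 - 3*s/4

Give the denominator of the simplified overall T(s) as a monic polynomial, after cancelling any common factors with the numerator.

Step 1 - feedback reduction of G2, G3 gives (4*s^2 - 1)/(4*s^3 - 4*s^2 - 5*s + 5)
Step 2 - combine G1, [G2/(1+G2*G3)], G4, G5 in series gives (-36*s^3 + 36*s^2 + 9*s - 9)/(256*s^4 - 336*s^2 + 20)
T(s) is the step-2 result (common factors already cancelled). Leading coefficient of the denominator: 256. Divide through by 256 for the monic polynomial.

Final answer: s^4 - 21*s^2/16 + 5/64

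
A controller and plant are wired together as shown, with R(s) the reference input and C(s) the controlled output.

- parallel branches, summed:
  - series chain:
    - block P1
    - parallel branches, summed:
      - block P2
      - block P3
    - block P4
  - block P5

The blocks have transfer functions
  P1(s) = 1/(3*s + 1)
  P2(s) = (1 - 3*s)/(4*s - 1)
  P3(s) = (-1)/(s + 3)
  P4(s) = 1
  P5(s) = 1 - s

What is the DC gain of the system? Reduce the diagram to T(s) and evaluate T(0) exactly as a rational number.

The answer is -1/3.

Reasoning:
Step 1. reduce the parallel group P2, P3 = (-3*s^2 - 12*s + 4)/(4*s^2 + 11*s - 3)
Step 2. multiply P1, (P2+P3), P4 (series) = (-3*s^2 - 12*s + 4)/(12*s^3 + 37*s^2 + 2*s - 3)
Step 3. reduce the parallel group (P1*(P2+P3)*P4), P5 = (-12*s^4 - 25*s^3 + 32*s^2 - 7*s + 1)/(12*s^3 + 37*s^2 + 2*s - 3)
That last expression is T(s); at s = 0 only the constant terms survive, so T(0) = 1/(-3) = -1/3.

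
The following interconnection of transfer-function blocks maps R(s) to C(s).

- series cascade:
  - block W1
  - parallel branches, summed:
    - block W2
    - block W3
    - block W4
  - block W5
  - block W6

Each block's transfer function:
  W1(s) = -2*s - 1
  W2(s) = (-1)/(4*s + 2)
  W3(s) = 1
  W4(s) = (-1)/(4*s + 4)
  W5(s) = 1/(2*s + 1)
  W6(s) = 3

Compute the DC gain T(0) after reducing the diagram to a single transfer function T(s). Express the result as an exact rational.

(1) combine W2, W3, W4 in parallel: (8*s^2 + 8*s + 1)/(8*s^2 + 12*s + 4)
(2) combine W1, (W2+W3+W4), W5, W6 in series: (-24*s^2 - 24*s - 3)/(8*s^2 + 12*s + 4)
That last expression is T(s); at s = 0 only the constant terms survive, so T(0) = -3/4.

Hence the answer: -3/4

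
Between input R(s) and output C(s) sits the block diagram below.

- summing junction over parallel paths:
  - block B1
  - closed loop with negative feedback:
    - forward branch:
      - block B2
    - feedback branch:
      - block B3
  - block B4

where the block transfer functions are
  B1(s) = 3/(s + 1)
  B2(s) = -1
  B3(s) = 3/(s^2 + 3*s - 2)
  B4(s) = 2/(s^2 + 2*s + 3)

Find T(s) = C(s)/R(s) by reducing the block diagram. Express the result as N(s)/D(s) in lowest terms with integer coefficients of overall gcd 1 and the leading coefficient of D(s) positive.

Step 1: reduce the feedback loop with forward B2 and return B3: (-s^2 - 3*s + 2)/(s^2 + 3*s - 5)
Step 2: parallel reduction of B1, [B2/(1+B2*B3)], B4, which is the overall transfer function T(s) = C(s)/R(s) in lowest terms

Answer: (-s^5 - 3*s^4 + 5*s^3 + 8*s^2 - 6*s - 49)/(s^5 + 6*s^4 + 9*s^3 + 3*s^2 - 16*s - 15)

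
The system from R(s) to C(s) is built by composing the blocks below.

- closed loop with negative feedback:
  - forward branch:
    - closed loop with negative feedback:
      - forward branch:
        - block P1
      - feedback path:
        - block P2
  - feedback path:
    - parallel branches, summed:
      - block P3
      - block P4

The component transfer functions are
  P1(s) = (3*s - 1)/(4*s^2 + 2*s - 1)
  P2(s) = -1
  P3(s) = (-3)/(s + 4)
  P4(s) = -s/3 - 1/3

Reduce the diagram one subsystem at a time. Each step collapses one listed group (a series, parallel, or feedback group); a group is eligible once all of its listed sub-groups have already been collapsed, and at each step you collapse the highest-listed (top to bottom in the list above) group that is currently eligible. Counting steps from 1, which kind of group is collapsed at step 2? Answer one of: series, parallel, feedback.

The answer is parallel.

Reasoning:
Step 1 - apply the feedback formula to P1, P2
Step 2 - add P3, P4 (parallel)
Step 3 - apply the feedback formula to [P1/(1+P1*P2)], (P3+P4)
Step 2: parallel.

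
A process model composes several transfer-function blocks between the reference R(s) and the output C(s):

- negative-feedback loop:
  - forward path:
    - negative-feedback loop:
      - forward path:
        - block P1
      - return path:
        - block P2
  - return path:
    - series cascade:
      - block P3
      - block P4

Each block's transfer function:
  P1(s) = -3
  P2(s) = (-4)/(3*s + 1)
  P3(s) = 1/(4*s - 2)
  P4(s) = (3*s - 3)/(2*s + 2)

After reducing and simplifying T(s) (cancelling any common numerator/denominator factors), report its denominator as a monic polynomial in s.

First reduce the diagram to T(s).

(1) reduce the feedback loop with forward P1 and return P2: (-9*s - 3)/(3*s + 13)
(2) reduce the series chain P3, P4: (3*s - 3)/(8*s^2 + 4*s - 4)
(3) feedback reduction of [P1/(1+P1*P2)], (P3*P4): (-72*s^3 - 60*s^2 + 24*s + 12)/(24*s^3 + 89*s^2 + 58*s - 43)
The result of step 3 is T(s) in lowest terms. Its denominator has leading coefficient 24; dividing the denominator through by 24 makes it monic.

Answer: s^3 + 89*s^2/24 + 29*s/12 - 43/24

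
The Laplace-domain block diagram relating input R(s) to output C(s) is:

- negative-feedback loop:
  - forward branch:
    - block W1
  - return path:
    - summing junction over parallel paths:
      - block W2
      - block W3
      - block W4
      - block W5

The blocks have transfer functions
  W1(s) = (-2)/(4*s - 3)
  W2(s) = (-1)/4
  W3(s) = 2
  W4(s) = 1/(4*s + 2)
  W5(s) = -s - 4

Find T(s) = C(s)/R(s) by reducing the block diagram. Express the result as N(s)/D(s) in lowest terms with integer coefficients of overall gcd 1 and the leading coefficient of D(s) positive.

(1) parallel reduction of W2, W3, W4, W5; result (-8*s^2 - 22*s - 7)/(8*s + 4)
(2) close the feedback loop around W1, (W2+W3+W4+W5): this yields T(s), and no further normalization is needed

Final answer: (-8*s - 4)/(24*s^2 + 18*s + 1)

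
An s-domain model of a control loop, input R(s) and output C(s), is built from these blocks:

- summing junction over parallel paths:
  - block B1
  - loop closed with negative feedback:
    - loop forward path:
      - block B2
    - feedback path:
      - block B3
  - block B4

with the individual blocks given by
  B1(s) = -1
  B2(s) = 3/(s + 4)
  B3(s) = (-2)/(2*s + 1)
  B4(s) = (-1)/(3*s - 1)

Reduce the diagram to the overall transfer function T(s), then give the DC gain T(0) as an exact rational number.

Answer: -3/2

Working:
Step 1. feedback reduction of B2, B3 -> (6*s + 3)/(2*s^2 + 9*s - 2)
Step 2. parallel reduction of B1, [B2/(1+B2*B3)], B4 -> (-6*s^3 - 9*s^2 + 9*s - 3)/(6*s^3 + 25*s^2 - 15*s + 2)
That last expression is T(s); at s = 0 only the constant terms survive, so T(0) = -3/2.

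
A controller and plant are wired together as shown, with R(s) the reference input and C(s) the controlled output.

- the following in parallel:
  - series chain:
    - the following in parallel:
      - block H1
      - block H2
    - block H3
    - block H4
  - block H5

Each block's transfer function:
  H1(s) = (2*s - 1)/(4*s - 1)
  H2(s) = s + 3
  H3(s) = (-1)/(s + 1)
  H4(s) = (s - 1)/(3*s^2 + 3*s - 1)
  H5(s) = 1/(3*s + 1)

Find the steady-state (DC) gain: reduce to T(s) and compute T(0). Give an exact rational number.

Reducing step by step:

Step 1: combine H1, H2 in parallel -> (4*s^2 + 13*s - 4)/(4*s - 1)
Step 2: cascade (H1+H2), H3, H4 -> (-4*s^3 - 9*s^2 + 17*s - 4)/(12*s^4 + 21*s^3 + 2*s^2 - 6*s + 1)
Step 3: reduce the parallel group ((H1+H2)*H3*H4), H5 -> (-10*s^3 + 44*s^2 - s - 3)/(36*s^5 + 75*s^4 + 27*s^3 - 16*s^2 - 3*s + 1)
The step-3 result is T(s). Setting s = 0: T(0) = -3/1 = -3.

Answer: -3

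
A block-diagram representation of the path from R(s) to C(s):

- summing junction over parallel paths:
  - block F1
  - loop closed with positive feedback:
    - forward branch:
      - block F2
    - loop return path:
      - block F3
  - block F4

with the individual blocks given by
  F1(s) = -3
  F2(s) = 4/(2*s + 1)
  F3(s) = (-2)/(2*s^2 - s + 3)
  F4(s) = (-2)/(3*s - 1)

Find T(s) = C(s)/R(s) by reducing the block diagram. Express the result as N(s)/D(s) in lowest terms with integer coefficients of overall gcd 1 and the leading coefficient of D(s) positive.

Answer: (-36*s^4 + 28*s^3 - 65*s^2 - 54*s - 1)/(12*s^4 - 4*s^3 + 15*s^2 + 28*s - 11)

Working:
Step 1 - collapse the loop (F2 forward, F3 return) = (8*s^2 - 4*s + 12)/(4*s^3 + 5*s + 11)
Step 2 - sum the parallel branches F1, [F2/(1-F2*F3)], F4; the result is T(s) itself (integer coefficients, no common factor, positive leading denominator coefficient)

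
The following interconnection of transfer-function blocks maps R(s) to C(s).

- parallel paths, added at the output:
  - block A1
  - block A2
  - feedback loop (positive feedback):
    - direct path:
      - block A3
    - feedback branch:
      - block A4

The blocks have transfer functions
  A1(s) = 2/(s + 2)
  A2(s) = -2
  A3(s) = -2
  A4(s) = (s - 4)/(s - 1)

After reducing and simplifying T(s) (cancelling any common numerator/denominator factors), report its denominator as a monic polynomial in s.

First reduce the diagram to T(s).

[1] close the feedback loop around A3, A4, giving (2 - 2*s)/(3*s - 9)
[2] sum the parallel branches A1, A2, [A3/(1-A3*A4)], giving (-8*s^2 + 10*s + 22)/(3*s^2 - 3*s - 18)
No further cancellation is possible in the step-2 result, so that is T(s). Its denominator becomes monic after dividing by the leading coefficient 3.

Answer: s^2 - s - 6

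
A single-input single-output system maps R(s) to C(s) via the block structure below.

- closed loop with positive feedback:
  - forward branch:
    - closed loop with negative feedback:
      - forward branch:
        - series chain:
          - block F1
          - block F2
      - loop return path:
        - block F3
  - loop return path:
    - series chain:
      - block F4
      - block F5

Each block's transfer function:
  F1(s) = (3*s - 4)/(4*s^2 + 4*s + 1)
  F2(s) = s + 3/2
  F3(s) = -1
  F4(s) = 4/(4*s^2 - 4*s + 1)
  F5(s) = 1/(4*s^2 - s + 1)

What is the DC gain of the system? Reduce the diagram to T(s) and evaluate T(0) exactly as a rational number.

(1) combine F1, F2 in series gives (6*s^2 + s - 12)/(8*s^2 + 8*s + 2)
(2) reduce the feedback loop with forward (F1*F2) and return F3 gives (6*s^2 + s - 12)/(2*s^2 + 7*s + 14)
(3) cascade F4, F5 gives 4/(16*s^4 - 20*s^3 + 12*s^2 - 5*s + 1)
(4) reduce the feedback loop with forward [(F1*F2)/(1+(F1*F2)*F3)] and return (F4*F5) gives (96*s^6 - 104*s^5 - 140*s^4 + 222*s^3 - 143*s^2 + 61*s - 12)/(32*s^6 + 72*s^5 + 108*s^4 - 206*s^3 + 111*s^2 - 67*s + 62)
Evaluating the step-4 result (the overall T(s)) at s = 0 gives T(0) = -12/62 = -6/31.

Hence the answer: -6/31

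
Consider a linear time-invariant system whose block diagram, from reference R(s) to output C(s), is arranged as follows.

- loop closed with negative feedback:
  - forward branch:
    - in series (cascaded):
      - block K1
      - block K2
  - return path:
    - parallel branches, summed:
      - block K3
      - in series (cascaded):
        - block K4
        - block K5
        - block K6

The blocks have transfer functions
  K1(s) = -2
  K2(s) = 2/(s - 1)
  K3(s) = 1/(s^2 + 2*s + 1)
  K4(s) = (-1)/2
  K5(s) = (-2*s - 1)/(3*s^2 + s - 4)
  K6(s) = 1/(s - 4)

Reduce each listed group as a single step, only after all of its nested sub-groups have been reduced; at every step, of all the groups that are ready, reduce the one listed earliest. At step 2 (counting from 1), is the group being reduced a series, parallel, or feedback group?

The answer is series.

Reasoning:
Step 1. reduce the series chain K1, K2
Step 2. reduce the series chain K4, K5, K6
Step 3. reduce the parallel group K3, (K4*K5*K6)
Step 4. apply the feedback formula to (K1*K2), (K3+(K4*K5*K6))
So the answer for step 2 is series.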